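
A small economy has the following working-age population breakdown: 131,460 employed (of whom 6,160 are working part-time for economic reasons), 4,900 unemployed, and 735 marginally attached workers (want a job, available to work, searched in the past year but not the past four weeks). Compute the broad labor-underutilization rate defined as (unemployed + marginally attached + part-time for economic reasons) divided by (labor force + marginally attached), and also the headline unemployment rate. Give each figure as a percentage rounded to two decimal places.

Broad underutilization rate ≈ 8.60%; headline unemployment rate ≈ 3.59%.

Labor force = 131,460 + 4,900 = 136,360.
Numerator = 4,900 + 735 + 6,160 = 11,795.
Denominator = 136,360 + 735 = 137,095.
Broad rate = 11,795 / 137,095 = 8.60%.
Headline unemployment rate = 4,900 / 136,360 = 3.59%.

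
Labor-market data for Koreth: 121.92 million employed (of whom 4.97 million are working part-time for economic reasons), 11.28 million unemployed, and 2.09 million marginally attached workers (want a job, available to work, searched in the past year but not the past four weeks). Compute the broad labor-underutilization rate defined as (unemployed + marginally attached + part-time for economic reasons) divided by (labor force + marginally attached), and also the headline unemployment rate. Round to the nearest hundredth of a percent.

Broad underutilization rate ≈ 13.56%; headline unemployment rate ≈ 8.47%.

Labor force = 121.92 + 11.28 = 133.20 million.
Numerator = 11.28 + 2.09 + 4.97 = 18.34 million.
Denominator = 133.20 + 2.09 = 135.29 million.
Broad rate = 18.34 / 135.29 = 13.56%.
Headline unemployment rate = 11.28 / 133.20 = 8.47%.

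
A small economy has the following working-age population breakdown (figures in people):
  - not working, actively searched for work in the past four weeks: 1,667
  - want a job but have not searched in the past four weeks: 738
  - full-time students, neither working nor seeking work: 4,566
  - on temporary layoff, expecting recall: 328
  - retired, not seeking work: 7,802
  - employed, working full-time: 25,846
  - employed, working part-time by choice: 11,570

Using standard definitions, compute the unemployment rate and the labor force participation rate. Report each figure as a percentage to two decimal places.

Unemployment rate ≈ 5.06%; labor force participation rate ≈ 75.04%.

Employed = 25,846 + 11,570 = 37,416.
Unemployed = 1,667 + 328 = 1,995 (jobless and actively searching, or on temporary layoff).
Labor force = 37,416 + 1,995 = 39,411.
Not in labor force = 738 + 4,566 + 7,802 = 13,106 (those not working and not actively searching are outside the labor force — including those who want a job but have given up searching).
Civilian working-age population = 39,411 + 13,106 = 52,517.
Unemployment rate = 1,995 / 39,411 = 5.06%.
Labor force participation rate = 39,411 / 52,517 = 75.04%.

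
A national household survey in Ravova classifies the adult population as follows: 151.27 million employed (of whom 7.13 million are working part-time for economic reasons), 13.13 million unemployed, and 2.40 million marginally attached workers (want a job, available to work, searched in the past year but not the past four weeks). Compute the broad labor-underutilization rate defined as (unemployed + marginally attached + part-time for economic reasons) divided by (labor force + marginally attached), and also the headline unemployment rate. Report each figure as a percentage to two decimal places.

Broad underutilization rate ≈ 13.59%; headline unemployment rate ≈ 7.99%.

Labor force = 151.27 + 13.13 = 164.40 million.
Numerator = 13.13 + 2.40 + 7.13 = 22.66 million.
Denominator = 164.40 + 2.40 = 166.80 million.
Broad rate = 22.66 / 166.80 = 13.59%.
Headline unemployment rate = 13.13 / 164.40 = 7.99%.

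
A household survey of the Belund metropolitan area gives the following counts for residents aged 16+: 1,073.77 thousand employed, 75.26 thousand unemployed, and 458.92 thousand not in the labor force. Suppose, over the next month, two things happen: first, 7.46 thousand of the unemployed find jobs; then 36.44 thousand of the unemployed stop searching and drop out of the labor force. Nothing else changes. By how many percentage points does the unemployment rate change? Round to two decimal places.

Initially, labor force = 1,073.77 + 75.26 = 1,149.03 thousand, so u = 75.26/1,149.03 = 6.55%.
After the first change, unemployed falls and employed rises by 7.46; labor force unchanged → E = 1,081.23, U = 67.80, labor force = 1,149.03 thousand.
After the second change, unemployed and labor force both fall by 36.44 → E = 1,081.23, U = 31.36, labor force = 1,112.59 thousand.
New unemployment rate = 31.36 / 1,112.59 = 2.82%.
Change = 2.82% − 6.55% = −3.73 percentage points.

The unemployment rate changes by −3.73 percentage points.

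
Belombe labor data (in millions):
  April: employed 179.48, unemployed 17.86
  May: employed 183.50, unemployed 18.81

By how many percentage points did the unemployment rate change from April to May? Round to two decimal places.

April: labor force = 179.48 + 17.86 = 197.34; u = 17.86/197.34 = 9.05%.
May: labor force = 183.50 + 18.81 = 202.31; u = 18.81/202.31 = 9.30%.
Change = 9.30% − 9.05% = +0.25 pp.

The unemployment rate changed by +0.25 percentage points.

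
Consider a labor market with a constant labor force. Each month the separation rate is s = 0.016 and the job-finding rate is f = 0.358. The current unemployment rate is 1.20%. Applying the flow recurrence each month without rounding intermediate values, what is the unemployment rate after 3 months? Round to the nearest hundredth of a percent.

With a fixed labor force, u_{t+1} = u_t + s·(1−u_t) − f·u_t = u_t·(1−s−f) + s.
Here 1−s−f = 0.626 and s = 0.016.
u_1 = 0.012000 × 0.626 + 0.016 = 0.023512.
u_2 = 0.023512 × 0.626 + 0.016 = 0.030719.
u_3 = 0.030719 × 0.626 + 0.016 = 0.035230.

Unemployment rate after three months ≈ 3.52%.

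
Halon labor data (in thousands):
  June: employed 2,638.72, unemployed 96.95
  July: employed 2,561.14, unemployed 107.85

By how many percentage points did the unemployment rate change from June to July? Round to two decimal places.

June: labor force = 2,638.72 + 96.95 = 2,735.67; u = 96.95/2,735.67 = 3.54%.
July: labor force = 2,561.14 + 107.85 = 2,668.99; u = 107.85/2,668.99 = 4.04%.
Change = 4.04% − 3.54% = +0.50 pp.

The unemployment rate changed by +0.50 percentage points.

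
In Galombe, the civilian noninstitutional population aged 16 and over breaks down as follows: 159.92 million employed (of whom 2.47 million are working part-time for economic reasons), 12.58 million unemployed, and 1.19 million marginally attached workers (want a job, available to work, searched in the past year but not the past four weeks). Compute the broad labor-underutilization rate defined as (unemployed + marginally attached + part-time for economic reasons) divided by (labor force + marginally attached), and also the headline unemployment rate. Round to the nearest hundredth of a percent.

Broad underutilization rate ≈ 9.35%; headline unemployment rate ≈ 7.29%.

Labor force = 159.92 + 12.58 = 172.50 million.
Numerator = 12.58 + 1.19 + 2.47 = 16.24 million.
Denominator = 172.50 + 1.19 = 173.69 million.
Broad rate = 16.24 / 173.69 = 9.35%.
Headline unemployment rate = 12.58 / 172.50 = 7.29%.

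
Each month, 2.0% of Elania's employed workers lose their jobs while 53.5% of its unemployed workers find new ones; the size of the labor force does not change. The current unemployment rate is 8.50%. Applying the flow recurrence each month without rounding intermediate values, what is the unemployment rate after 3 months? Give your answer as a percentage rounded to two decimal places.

Unemployment rate after three months ≈ 4.04%.

With a fixed labor force, u_{t+1} = u_t + s·(1−u_t) − f·u_t = u_t·(1−s−f) + s.
Here 1−s−f = 0.445 and s = 0.020.
u_1 = 0.085000 × 0.445 + 0.020 = 0.057825.
u_2 = 0.057825 × 0.445 + 0.020 = 0.045732.
u_3 = 0.045732 × 0.445 + 0.020 = 0.040351.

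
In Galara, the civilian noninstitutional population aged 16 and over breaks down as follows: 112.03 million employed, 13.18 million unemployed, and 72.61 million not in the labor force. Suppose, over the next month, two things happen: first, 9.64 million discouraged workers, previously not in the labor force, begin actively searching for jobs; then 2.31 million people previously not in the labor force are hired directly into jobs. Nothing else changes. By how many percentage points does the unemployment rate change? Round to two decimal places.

The unemployment rate changes by +6.11 percentage points.

Initially, labor force = 112.03 + 13.18 = 125.21 million, so u = 13.18/125.21 = 10.53%.
After the first change, unemployed and labor force both rise by 9.64 → E = 112.03, U = 22.82, labor force = 134.85 million.
After the second change, employed and labor force both rise by 2.31; unemployed unchanged → E = 114.34, U = 22.82, labor force = 137.16 million.
New unemployment rate = 22.82 / 137.16 = 16.64%.
Change = 16.64% − 10.53% = +6.11 percentage points.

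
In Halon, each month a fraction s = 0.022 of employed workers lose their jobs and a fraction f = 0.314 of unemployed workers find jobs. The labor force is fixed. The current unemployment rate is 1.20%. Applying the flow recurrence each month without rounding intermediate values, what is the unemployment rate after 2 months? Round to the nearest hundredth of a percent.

With a fixed labor force, u_{t+1} = u_t + s·(1−u_t) − f·u_t = u_t·(1−s−f) + s.
Here 1−s−f = 0.664 and s = 0.022.
u_1 = 0.012000 × 0.664 + 0.022 = 0.029968.
u_2 = 0.029968 × 0.664 + 0.022 = 0.041899.

Unemployment rate after two months ≈ 4.19%.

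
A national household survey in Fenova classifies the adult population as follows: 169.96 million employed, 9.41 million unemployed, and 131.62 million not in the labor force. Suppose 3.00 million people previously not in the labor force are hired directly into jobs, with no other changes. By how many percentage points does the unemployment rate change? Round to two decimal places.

The unemployment rate changes by −0.09 percentage points.

Initially, labor force = 169.96 + 9.41 = 179.37 million, so u = 9.41/179.37 = 5.25%.
After the change, employed and labor force both rise by 3.00; unemployed unchanged → E = 172.96, U = 9.41, labor force = 182.37 million.
New unemployment rate = 9.41 / 182.37 = 5.16%.
Change = 5.16% − 5.25% = −0.09 percentage points.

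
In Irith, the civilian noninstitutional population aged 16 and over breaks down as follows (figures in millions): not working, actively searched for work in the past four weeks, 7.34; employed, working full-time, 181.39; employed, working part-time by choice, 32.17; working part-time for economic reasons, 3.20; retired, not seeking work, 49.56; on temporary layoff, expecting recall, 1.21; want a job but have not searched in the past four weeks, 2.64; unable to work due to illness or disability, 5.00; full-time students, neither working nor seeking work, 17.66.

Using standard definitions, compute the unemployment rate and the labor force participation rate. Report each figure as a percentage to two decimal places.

Employed = 181.39 + 32.17 + 3.20 = 216.76 million (anyone who worked, including part-time for economic reasons, counts as employed).
Unemployed = 7.34 + 1.21 = 8.55 million (jobless and actively searching, or on temporary layoff).
Labor force = 216.76 + 8.55 = 225.31 million.
Not in labor force = 49.56 + 2.64 + 5.00 + 17.66 = 74.86 million (those not working and not actively searching are outside the labor force — including those who want a job but have given up searching).
Civilian working-age population = 225.31 + 74.86 = 300.17 million.
Unemployment rate = 8.55 / 225.31 = 3.79%.
Labor force participation rate = 225.31 / 300.17 = 75.06%.

Unemployment rate ≈ 3.79%; labor force participation rate ≈ 75.06%.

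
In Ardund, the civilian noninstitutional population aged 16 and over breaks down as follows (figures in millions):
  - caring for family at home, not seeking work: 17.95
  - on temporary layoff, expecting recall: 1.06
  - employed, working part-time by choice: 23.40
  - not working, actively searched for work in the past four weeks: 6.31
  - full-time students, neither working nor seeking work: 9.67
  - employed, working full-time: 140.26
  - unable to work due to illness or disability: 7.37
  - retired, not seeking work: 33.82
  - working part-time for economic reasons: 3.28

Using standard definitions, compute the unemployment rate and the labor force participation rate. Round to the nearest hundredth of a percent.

Unemployment rate ≈ 4.23%; labor force participation rate ≈ 71.70%.

Employed = 23.40 + 140.26 + 3.28 = 166.94 million (anyone who worked, including part-time for economic reasons, counts as employed).
Unemployed = 1.06 + 6.31 = 7.37 million (jobless and actively searching, or on temporary layoff).
Labor force = 166.94 + 7.37 = 174.31 million.
Not in labor force = 17.95 + 9.67 + 7.37 + 33.82 = 68.81 million (those not working and not actively searching are outside the labor force).
Civilian working-age population = 174.31 + 68.81 = 243.12 million.
Unemployment rate = 7.37 / 174.31 = 4.23%.
Labor force participation rate = 174.31 / 243.12 = 71.70%.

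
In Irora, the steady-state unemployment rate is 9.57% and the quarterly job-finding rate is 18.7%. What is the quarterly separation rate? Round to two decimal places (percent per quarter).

From u* = s/(s+f): s = u·f/(1−u).
s = 0.0957 × 18.7 / (1 − 0.0957) = 1.7896 / 0.9043 ≈ 1.98% per quarter.

Separation rate ≈ 1.98% per quarter.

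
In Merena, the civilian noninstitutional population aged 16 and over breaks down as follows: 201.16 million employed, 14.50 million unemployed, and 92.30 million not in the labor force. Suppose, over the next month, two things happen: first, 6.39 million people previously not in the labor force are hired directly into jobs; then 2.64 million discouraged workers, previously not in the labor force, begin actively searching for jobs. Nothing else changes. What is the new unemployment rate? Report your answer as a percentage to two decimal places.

Initially, labor force = 201.16 + 14.50 = 215.66 million, so u = 14.50/215.66 = 6.72%.
After the first change, employed and labor force both rise by 6.39; unemployed unchanged → E = 207.55, U = 14.50, labor force = 222.05 million.
After the second change, unemployed and labor force both rise by 2.64 → E = 207.55, U = 17.14, labor force = 224.69 million.
New unemployment rate = 17.14 / 224.69 = 7.63%.

New unemployment rate ≈ 7.63%.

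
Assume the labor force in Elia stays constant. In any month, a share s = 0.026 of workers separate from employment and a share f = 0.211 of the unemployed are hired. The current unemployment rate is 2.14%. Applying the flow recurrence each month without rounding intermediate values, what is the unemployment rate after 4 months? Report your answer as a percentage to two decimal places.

Unemployment rate after four months ≈ 7.98%.

With a fixed labor force, u_{t+1} = u_t + s·(1−u_t) − f·u_t = u_t·(1−s−f) + s.
Here 1−s−f = 0.763 and s = 0.026.
u_1 = 0.021400 × 0.763 + 0.026 = 0.042328.
u_2 = 0.042328 × 0.763 + 0.026 = 0.058296.
u_3 = 0.058296 × 0.763 + 0.026 = 0.070480.
u_4 = 0.070480 × 0.763 + 0.026 = 0.079776.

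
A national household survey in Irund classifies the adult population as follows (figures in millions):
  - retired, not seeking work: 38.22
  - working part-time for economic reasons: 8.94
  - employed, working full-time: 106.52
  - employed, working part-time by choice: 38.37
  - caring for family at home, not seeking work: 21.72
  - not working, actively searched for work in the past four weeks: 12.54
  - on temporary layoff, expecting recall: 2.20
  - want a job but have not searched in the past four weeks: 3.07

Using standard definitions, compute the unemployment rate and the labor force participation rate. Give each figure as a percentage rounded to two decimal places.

Employed = 8.94 + 106.52 + 38.37 = 153.83 million (anyone who worked, including part-time for economic reasons, counts as employed).
Unemployed = 12.54 + 2.20 = 14.74 million (jobless and actively searching, or on temporary layoff).
Labor force = 153.83 + 14.74 = 168.57 million.
Not in labor force = 38.22 + 21.72 + 3.07 = 63.01 million (those not working and not actively searching are outside the labor force — including those who want a job but have given up searching).
Civilian working-age population = 168.57 + 63.01 = 231.58 million.
Unemployment rate = 14.74 / 168.57 = 8.74%.
Labor force participation rate = 168.57 / 231.58 = 72.79%.

Unemployment rate ≈ 8.74%; labor force participation rate ≈ 72.79%.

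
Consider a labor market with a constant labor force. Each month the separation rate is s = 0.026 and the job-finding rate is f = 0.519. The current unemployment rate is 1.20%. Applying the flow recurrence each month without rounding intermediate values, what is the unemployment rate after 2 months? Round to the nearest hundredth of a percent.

With a fixed labor force, u_{t+1} = u_t + s·(1−u_t) − f·u_t = u_t·(1−s−f) + s.
Here 1−s−f = 0.455 and s = 0.026.
u_1 = 0.012000 × 0.455 + 0.026 = 0.031460.
u_2 = 0.031460 × 0.455 + 0.026 = 0.040314.

Unemployment rate after two months ≈ 4.03%.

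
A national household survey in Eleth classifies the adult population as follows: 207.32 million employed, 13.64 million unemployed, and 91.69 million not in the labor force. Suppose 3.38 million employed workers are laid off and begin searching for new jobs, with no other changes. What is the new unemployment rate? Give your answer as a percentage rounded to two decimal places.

Initially, labor force = 207.32 + 13.64 = 220.96 million, so u = 13.64/220.96 = 6.17%.
After the change, employed falls and unemployed rises by 3.38; labor force unchanged → E = 203.94, U = 17.02, labor force = 220.96 million.
New unemployment rate = 17.02 / 220.96 = 7.70%.

New unemployment rate ≈ 7.70%.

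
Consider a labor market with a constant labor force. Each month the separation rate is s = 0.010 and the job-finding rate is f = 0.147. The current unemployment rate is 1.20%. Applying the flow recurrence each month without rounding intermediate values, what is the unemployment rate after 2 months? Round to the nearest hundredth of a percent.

Unemployment rate after two months ≈ 2.70%.

With a fixed labor force, u_{t+1} = u_t + s·(1−u_t) − f·u_t = u_t·(1−s−f) + s.
Here 1−s−f = 0.843 and s = 0.010.
u_1 = 0.012000 × 0.843 + 0.010 = 0.020116.
u_2 = 0.020116 × 0.843 + 0.010 = 0.026958.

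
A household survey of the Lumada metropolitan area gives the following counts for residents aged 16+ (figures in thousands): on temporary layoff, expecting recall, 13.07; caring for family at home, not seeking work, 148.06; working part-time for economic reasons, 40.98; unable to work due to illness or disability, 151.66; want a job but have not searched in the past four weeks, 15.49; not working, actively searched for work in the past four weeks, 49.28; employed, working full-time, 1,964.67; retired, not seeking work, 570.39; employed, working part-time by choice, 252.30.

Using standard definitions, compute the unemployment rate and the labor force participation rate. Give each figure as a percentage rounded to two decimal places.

Unemployment rate ≈ 2.69%; labor force participation rate ≈ 72.38%.

Employed = 40.98 + 1,964.67 + 252.30 = 2,257.95 thousand (anyone who worked, including part-time for economic reasons, counts as employed).
Unemployed = 13.07 + 49.28 = 62.35 thousand (jobless and actively searching, or on temporary layoff).
Labor force = 2,257.95 + 62.35 = 2,320.30 thousand.
Not in labor force = 148.06 + 151.66 + 15.49 + 570.39 = 885.60 thousand (those not working and not actively searching are outside the labor force — including those who want a job but have given up searching).
Civilian working-age population = 2,320.30 + 885.60 = 3,205.90 thousand.
Unemployment rate = 62.35 / 2,320.30 = 2.69%.
Labor force participation rate = 2,320.30 / 3,205.90 = 72.38%.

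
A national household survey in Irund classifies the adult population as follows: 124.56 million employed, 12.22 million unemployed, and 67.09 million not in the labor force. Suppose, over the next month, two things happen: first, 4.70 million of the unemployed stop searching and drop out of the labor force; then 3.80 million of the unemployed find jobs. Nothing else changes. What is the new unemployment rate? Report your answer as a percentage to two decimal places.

Initially, labor force = 124.56 + 12.22 = 136.78 million, so u = 12.22/136.78 = 8.93%.
After the first change, unemployed and labor force both fall by 4.70 → E = 124.56, U = 7.52, labor force = 132.08 million.
After the second change, unemployed falls and employed rises by 3.80; labor force unchanged → E = 128.36, U = 3.72, labor force = 132.08 million.
New unemployment rate = 3.72 / 132.08 = 2.82%.

New unemployment rate ≈ 2.82%.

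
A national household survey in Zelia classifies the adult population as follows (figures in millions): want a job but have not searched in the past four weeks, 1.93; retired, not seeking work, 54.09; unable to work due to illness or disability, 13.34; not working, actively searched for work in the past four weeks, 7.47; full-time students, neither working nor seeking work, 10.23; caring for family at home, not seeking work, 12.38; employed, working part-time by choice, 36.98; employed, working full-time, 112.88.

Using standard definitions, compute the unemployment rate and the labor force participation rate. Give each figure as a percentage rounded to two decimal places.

Employed = 36.98 + 112.88 = 149.86 million.
Unemployed = 7.47 million.
Labor force = 149.86 + 7.47 = 157.33 million.
Not in labor force = 1.93 + 54.09 + 13.34 + 10.23 + 12.38 = 91.97 million (those not working and not actively searching are outside the labor force — including those who want a job but have given up searching).
Civilian working-age population = 157.33 + 91.97 = 249.30 million.
Unemployment rate = 7.47 / 157.33 = 4.75%.
Labor force participation rate = 157.33 / 249.30 = 63.11%.

Unemployment rate ≈ 4.75%; labor force participation rate ≈ 63.11%.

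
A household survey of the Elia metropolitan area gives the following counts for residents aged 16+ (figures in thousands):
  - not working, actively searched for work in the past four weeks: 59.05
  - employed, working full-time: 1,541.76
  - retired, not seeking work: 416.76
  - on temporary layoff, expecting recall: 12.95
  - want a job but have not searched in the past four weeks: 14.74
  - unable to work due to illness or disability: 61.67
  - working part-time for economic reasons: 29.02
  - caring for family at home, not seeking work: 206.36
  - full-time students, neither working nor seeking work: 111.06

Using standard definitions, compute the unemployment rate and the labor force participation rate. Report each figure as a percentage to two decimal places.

Employed = 1,541.76 + 29.02 = 1,570.78 thousand (anyone who worked, including part-time for economic reasons, counts as employed).
Unemployed = 59.05 + 12.95 = 72.00 thousand (jobless and actively searching, or on temporary layoff).
Labor force = 1,570.78 + 72.00 = 1,642.78 thousand.
Not in labor force = 416.76 + 14.74 + 61.67 + 206.36 + 111.06 = 810.59 thousand (those not working and not actively searching are outside the labor force — including those who want a job but have given up searching).
Civilian working-age population = 1,642.78 + 810.59 = 2,453.37 thousand.
Unemployment rate = 72.00 / 1,642.78 = 4.38%.
Labor force participation rate = 1,642.78 / 2,453.37 = 66.96%.

Unemployment rate ≈ 4.38%; labor force participation rate ≈ 66.96%.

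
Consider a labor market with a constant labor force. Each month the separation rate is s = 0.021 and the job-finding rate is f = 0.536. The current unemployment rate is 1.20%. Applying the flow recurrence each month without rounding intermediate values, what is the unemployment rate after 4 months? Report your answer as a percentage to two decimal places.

Unemployment rate after four months ≈ 3.67%.

With a fixed labor force, u_{t+1} = u_t + s·(1−u_t) − f·u_t = u_t·(1−s−f) + s.
Here 1−s−f = 0.443 and s = 0.021.
u_1 = 0.012000 × 0.443 + 0.021 = 0.026316.
u_2 = 0.026316 × 0.443 + 0.021 = 0.032658.
u_3 = 0.032658 × 0.443 + 0.021 = 0.035467.
u_4 = 0.035467 × 0.443 + 0.021 = 0.036712.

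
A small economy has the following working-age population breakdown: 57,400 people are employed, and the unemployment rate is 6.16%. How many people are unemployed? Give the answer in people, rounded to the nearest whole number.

About 3,768 are unemployed.

Let U be the number unemployed. The labor force is E + U, and U/(E+U) = 0.0616.
So U = 0.0616 × 57,400 / (1 − 0.0616) = 3535.84 / 0.9384 ≈ 3,768.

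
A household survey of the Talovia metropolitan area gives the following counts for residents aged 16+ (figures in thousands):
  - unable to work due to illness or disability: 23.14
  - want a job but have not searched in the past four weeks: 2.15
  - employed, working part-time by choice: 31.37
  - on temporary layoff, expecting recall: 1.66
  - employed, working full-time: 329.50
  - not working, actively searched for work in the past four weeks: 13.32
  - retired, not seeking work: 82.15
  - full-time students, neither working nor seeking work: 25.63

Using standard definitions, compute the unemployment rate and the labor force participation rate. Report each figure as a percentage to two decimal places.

Employed = 31.37 + 329.50 = 360.87 thousand.
Unemployed = 1.66 + 13.32 = 14.98 thousand (jobless and actively searching, or on temporary layoff).
Labor force = 360.87 + 14.98 = 375.85 thousand.
Not in labor force = 23.14 + 2.15 + 82.15 + 25.63 = 133.07 thousand (those not working and not actively searching are outside the labor force — including those who want a job but have given up searching).
Civilian working-age population = 375.85 + 133.07 = 508.92 thousand.
Unemployment rate = 14.98 / 375.85 = 3.99%.
Labor force participation rate = 375.85 / 508.92 = 73.85%.

Unemployment rate ≈ 3.99%; labor force participation rate ≈ 73.85%.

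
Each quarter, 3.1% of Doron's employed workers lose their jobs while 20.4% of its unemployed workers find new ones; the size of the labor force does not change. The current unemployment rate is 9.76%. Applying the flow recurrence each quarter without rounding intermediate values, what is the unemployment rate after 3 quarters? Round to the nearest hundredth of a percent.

With a fixed labor force, u_{t+1} = u_t + s·(1−u_t) − f·u_t = u_t·(1−s−f) + s.
Here 1−s−f = 0.765 and s = 0.031.
u_1 = 0.097600 × 0.765 + 0.031 = 0.105664.
u_2 = 0.105664 × 0.765 + 0.031 = 0.111833.
u_3 = 0.111833 × 0.765 + 0.031 = 0.116552.

Unemployment rate after three quarters ≈ 11.66%.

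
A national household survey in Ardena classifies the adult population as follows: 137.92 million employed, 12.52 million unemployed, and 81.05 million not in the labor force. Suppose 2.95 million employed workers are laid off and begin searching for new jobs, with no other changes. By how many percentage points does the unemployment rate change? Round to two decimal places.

The unemployment rate changes by +1.96 percentage points.

Initially, labor force = 137.92 + 12.52 = 150.44 million, so u = 12.52/150.44 = 8.32%.
After the change, employed falls and unemployed rises by 2.95; labor force unchanged → E = 134.97, U = 15.47, labor force = 150.44 million.
New unemployment rate = 15.47 / 150.44 = 10.28%.
Change = 10.28% − 8.32% = +1.96 percentage points.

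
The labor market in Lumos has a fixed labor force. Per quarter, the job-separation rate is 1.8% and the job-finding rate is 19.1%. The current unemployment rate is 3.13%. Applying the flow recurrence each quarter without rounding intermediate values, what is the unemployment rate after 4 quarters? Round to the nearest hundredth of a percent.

Unemployment rate after four quarters ≈ 6.47%.

With a fixed labor force, u_{t+1} = u_t + s·(1−u_t) − f·u_t = u_t·(1−s−f) + s.
Here 1−s−f = 0.791 and s = 0.018.
u_1 = 0.031300 × 0.791 + 0.018 = 0.042758.
u_2 = 0.042758 × 0.791 + 0.018 = 0.051822.
u_3 = 0.051822 × 0.791 + 0.018 = 0.058991.
u_4 = 0.058991 × 0.791 + 0.018 = 0.064662.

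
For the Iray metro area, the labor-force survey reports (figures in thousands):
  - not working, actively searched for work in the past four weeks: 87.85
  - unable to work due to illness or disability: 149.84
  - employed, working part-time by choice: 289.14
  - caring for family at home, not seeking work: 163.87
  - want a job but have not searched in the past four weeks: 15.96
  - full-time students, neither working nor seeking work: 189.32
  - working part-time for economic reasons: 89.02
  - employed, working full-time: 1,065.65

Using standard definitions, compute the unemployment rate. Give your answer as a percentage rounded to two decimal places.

Employed = 289.14 + 89.02 + 1,065.65 = 1,443.81 thousand (anyone who worked, including part-time for economic reasons, counts as employed).
Unemployed = 87.85 thousand.
Labor force = 1,443.81 + 87.85 = 1,531.66 thousand.
Unemployment rate = 87.85 / 1,531.66 = 5.74%.

Unemployment rate ≈ 5.74%.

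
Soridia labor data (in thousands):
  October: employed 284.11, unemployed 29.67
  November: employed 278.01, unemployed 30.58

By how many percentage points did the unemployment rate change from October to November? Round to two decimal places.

October: labor force = 284.11 + 29.67 = 313.78; u = 29.67/313.78 = 9.46%.
November: labor force = 278.01 + 30.58 = 308.59; u = 30.58/308.59 = 9.91%.
Change = 9.91% − 9.46% = +0.45 pp.

The unemployment rate changed by +0.45 percentage points.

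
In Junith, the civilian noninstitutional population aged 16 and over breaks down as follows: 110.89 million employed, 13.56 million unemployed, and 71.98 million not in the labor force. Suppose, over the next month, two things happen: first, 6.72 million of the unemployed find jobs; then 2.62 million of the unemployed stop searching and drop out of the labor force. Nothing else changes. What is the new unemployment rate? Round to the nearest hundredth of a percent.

New unemployment rate ≈ 3.46%.

Initially, labor force = 110.89 + 13.56 = 124.45 million, so u = 13.56/124.45 = 10.90%.
After the first change, unemployed falls and employed rises by 6.72; labor force unchanged → E = 117.61, U = 6.84, labor force = 124.45 million.
After the second change, unemployed and labor force both fall by 2.62 → E = 117.61, U = 4.22, labor force = 121.83 million.
New unemployment rate = 4.22 / 121.83 = 3.46%.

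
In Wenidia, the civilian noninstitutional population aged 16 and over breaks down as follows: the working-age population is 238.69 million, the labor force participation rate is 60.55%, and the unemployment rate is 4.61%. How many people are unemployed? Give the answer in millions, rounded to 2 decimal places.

About 6.66 million are unemployed.

Labor force = 0.6055 × 238.69 = 144.53 million.
Unemployed = 0.0461 × 144.53 ≈ 6.66 million.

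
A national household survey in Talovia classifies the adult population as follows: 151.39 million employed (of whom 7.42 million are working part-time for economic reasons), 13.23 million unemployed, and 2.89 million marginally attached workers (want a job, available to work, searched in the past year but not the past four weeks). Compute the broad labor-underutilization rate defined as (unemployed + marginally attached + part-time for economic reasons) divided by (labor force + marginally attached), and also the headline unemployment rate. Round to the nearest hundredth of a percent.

Labor force = 151.39 + 13.23 = 164.62 million.
Numerator = 13.23 + 2.89 + 7.42 = 23.54 million.
Denominator = 164.62 + 2.89 = 167.51 million.
Broad rate = 23.54 / 167.51 = 14.05%.
Headline unemployment rate = 13.23 / 164.62 = 8.04%.

Broad underutilization rate ≈ 14.05%; headline unemployment rate ≈ 8.04%.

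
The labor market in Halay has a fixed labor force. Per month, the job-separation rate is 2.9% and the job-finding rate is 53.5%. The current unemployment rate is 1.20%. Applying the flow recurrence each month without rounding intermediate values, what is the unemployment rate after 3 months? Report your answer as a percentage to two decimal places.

Unemployment rate after three months ≈ 4.82%.

With a fixed labor force, u_{t+1} = u_t + s·(1−u_t) − f·u_t = u_t·(1−s−f) + s.
Here 1−s−f = 0.436 and s = 0.029.
u_1 = 0.012000 × 0.436 + 0.029 = 0.034232.
u_2 = 0.034232 × 0.436 + 0.029 = 0.043925.
u_3 = 0.043925 × 0.436 + 0.029 = 0.048151.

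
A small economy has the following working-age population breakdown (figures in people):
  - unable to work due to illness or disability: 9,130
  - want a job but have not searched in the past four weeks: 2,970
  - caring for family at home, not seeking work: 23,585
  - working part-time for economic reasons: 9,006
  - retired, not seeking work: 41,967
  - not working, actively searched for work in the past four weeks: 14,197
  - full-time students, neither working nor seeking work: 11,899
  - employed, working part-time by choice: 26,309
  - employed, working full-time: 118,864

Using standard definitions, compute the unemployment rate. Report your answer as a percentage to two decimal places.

Employed = 9,006 + 26,309 + 118,864 = 154,179 (anyone who worked, including part-time for economic reasons, counts as employed).
Unemployed = 14,197.
Labor force = 154,179 + 14,197 = 168,376.
Unemployment rate = 14,197 / 168,376 = 8.43%.

Unemployment rate ≈ 8.43%.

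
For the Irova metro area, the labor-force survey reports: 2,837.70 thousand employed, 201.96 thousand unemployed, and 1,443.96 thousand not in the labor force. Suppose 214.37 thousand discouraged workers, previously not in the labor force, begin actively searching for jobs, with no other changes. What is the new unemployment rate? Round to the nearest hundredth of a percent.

New unemployment rate ≈ 12.79%.

Initially, labor force = 2,837.70 + 201.96 = 3,039.66 thousand, so u = 201.96/3,039.66 = 6.64%.
After the change, unemployed and labor force both rise by 214.37 → E = 2,837.70, U = 416.33, labor force = 3,254.03 thousand.
New unemployment rate = 416.33 / 3,254.03 = 12.79%.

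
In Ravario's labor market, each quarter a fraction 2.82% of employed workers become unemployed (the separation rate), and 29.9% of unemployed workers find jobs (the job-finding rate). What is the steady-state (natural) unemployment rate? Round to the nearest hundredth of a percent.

Steady-state unemployment rate ≈ 8.62%.

At steady state the flows balance: s·E = f·U, so U/(E+U) = s/(s+f).
u* = 2.82 / (2.82 + 29.9) = 2.82 / 32.72 = 8.62%.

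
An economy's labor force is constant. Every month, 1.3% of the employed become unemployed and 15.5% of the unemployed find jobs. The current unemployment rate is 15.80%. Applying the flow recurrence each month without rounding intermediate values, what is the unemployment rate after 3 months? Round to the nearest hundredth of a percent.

With a fixed labor force, u_{t+1} = u_t + s·(1−u_t) − f·u_t = u_t·(1−s−f) + s.
Here 1−s−f = 0.832 and s = 0.013.
u_1 = 0.158000 × 0.832 + 0.013 = 0.144456.
u_2 = 0.144456 × 0.832 + 0.013 = 0.133187.
u_3 = 0.133187 × 0.832 + 0.013 = 0.123812.

Unemployment rate after three months ≈ 12.38%.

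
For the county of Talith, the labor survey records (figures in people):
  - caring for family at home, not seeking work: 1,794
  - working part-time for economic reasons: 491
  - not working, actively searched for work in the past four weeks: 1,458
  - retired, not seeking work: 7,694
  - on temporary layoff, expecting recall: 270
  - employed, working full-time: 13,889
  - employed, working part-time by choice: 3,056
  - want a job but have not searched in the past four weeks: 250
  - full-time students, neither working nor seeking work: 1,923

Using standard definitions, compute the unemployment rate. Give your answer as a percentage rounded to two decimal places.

Unemployment rate ≈ 9.02%.

Employed = 491 + 13,889 + 3,056 = 17,436 (anyone who worked, including part-time for economic reasons, counts as employed).
Unemployed = 1,458 + 270 = 1,728 (jobless and actively searching, or on temporary layoff).
Labor force = 17,436 + 1,728 = 19,164.
Unemployment rate = 1,728 / 19,164 = 9.02%.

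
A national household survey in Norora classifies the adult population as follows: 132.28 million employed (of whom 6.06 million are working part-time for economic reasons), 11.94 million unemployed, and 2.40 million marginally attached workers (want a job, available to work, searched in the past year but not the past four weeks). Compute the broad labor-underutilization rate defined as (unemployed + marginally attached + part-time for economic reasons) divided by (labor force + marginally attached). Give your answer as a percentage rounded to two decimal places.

Broad underutilization rate ≈ 13.91%.

Labor force = 132.28 + 11.94 = 144.22 million.
Numerator = 11.94 + 2.40 + 6.06 = 20.40 million.
Denominator = 144.22 + 2.40 = 146.62 million.
Broad rate = 20.40 / 146.62 = 13.91%.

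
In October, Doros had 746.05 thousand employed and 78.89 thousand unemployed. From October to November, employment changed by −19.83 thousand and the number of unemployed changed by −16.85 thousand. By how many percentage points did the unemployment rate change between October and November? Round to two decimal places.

The unemployment rate changed by −1.69 percentage points.

October: labor force = 746.05 + 78.89 = 824.94; u = 78.89/824.94 = 9.56%.
November: labor force = 726.22 + 62.04 = 788.26; u = 62.04/788.26 = 7.87%.
Change = 7.87% − 9.56% = −1.69 pp.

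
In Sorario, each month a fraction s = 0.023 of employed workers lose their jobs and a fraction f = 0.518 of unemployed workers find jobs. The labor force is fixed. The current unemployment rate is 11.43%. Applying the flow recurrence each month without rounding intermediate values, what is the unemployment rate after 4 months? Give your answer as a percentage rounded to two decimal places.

With a fixed labor force, u_{t+1} = u_t + s·(1−u_t) − f·u_t = u_t·(1−s−f) + s.
Here 1−s−f = 0.459 and s = 0.023.
u_1 = 0.114300 × 0.459 + 0.023 = 0.075464.
u_2 = 0.075464 × 0.459 + 0.023 = 0.057638.
u_3 = 0.057638 × 0.459 + 0.023 = 0.049456.
u_4 = 0.049456 × 0.459 + 0.023 = 0.045700.

Unemployment rate after four months ≈ 4.57%.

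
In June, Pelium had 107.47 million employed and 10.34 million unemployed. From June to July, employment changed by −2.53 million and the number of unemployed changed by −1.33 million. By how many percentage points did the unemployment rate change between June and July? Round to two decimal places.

The unemployment rate changed by −0.87 percentage points.

June: labor force = 107.47 + 10.34 = 117.81; u = 10.34/117.81 = 8.78%.
July: labor force = 104.94 + 9.01 = 113.95; u = 9.01/113.95 = 7.91%.
Change = 7.91% − 8.78% = −0.87 pp.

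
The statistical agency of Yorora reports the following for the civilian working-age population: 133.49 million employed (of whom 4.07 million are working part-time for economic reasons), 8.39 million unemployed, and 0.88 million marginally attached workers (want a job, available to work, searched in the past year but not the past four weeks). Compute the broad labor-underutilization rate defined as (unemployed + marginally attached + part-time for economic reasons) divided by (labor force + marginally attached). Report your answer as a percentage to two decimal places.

Broad underutilization rate ≈ 9.34%.

Labor force = 133.49 + 8.39 = 141.88 million.
Numerator = 8.39 + 0.88 + 4.07 = 13.34 million.
Denominator = 141.88 + 0.88 = 142.76 million.
Broad rate = 13.34 / 142.76 = 9.34%.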